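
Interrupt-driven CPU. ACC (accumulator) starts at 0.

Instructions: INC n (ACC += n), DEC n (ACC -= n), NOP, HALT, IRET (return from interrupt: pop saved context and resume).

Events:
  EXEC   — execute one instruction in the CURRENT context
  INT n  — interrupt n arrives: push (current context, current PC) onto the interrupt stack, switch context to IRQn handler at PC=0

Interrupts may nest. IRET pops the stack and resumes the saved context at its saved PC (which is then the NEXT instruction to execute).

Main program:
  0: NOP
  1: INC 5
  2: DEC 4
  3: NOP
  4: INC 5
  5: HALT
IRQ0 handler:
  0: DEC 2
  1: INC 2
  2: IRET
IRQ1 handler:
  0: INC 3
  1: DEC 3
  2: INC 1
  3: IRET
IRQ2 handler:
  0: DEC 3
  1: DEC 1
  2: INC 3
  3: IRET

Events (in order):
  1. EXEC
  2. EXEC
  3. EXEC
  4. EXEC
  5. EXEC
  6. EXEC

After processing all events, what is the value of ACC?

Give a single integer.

Answer: 6

Derivation:
Event 1 (EXEC): [MAIN] PC=0: NOP
Event 2 (EXEC): [MAIN] PC=1: INC 5 -> ACC=5
Event 3 (EXEC): [MAIN] PC=2: DEC 4 -> ACC=1
Event 4 (EXEC): [MAIN] PC=3: NOP
Event 5 (EXEC): [MAIN] PC=4: INC 5 -> ACC=6
Event 6 (EXEC): [MAIN] PC=5: HALT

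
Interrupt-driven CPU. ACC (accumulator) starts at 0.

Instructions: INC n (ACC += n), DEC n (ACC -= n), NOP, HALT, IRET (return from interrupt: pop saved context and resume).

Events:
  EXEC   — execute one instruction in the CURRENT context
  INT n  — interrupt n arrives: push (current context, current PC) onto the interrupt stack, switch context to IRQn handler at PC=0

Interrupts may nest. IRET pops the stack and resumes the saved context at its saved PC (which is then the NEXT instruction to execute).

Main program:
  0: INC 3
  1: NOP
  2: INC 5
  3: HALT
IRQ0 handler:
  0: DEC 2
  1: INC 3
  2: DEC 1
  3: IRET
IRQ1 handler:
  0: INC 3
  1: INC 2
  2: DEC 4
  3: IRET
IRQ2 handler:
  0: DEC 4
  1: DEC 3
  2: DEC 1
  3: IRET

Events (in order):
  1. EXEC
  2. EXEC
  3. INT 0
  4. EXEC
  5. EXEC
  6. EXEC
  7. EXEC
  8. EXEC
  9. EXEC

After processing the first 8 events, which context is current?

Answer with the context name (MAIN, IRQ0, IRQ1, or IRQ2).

Event 1 (EXEC): [MAIN] PC=0: INC 3 -> ACC=3
Event 2 (EXEC): [MAIN] PC=1: NOP
Event 3 (INT 0): INT 0 arrives: push (MAIN, PC=2), enter IRQ0 at PC=0 (depth now 1)
Event 4 (EXEC): [IRQ0] PC=0: DEC 2 -> ACC=1
Event 5 (EXEC): [IRQ0] PC=1: INC 3 -> ACC=4
Event 6 (EXEC): [IRQ0] PC=2: DEC 1 -> ACC=3
Event 7 (EXEC): [IRQ0] PC=3: IRET -> resume MAIN at PC=2 (depth now 0)
Event 8 (EXEC): [MAIN] PC=2: INC 5 -> ACC=8

Answer: MAIN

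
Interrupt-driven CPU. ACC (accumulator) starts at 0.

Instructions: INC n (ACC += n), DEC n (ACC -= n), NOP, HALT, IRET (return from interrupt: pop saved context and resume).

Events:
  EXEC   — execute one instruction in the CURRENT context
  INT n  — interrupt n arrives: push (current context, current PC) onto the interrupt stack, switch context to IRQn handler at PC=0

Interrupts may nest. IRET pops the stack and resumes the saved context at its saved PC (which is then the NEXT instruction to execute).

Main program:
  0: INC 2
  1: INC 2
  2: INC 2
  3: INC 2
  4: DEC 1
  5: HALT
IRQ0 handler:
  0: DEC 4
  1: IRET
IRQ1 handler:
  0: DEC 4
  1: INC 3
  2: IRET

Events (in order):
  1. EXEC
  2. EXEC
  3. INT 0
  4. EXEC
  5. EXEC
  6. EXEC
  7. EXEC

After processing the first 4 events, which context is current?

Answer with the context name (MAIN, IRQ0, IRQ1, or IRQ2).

Event 1 (EXEC): [MAIN] PC=0: INC 2 -> ACC=2
Event 2 (EXEC): [MAIN] PC=1: INC 2 -> ACC=4
Event 3 (INT 0): INT 0 arrives: push (MAIN, PC=2), enter IRQ0 at PC=0 (depth now 1)
Event 4 (EXEC): [IRQ0] PC=0: DEC 4 -> ACC=0

Answer: IRQ0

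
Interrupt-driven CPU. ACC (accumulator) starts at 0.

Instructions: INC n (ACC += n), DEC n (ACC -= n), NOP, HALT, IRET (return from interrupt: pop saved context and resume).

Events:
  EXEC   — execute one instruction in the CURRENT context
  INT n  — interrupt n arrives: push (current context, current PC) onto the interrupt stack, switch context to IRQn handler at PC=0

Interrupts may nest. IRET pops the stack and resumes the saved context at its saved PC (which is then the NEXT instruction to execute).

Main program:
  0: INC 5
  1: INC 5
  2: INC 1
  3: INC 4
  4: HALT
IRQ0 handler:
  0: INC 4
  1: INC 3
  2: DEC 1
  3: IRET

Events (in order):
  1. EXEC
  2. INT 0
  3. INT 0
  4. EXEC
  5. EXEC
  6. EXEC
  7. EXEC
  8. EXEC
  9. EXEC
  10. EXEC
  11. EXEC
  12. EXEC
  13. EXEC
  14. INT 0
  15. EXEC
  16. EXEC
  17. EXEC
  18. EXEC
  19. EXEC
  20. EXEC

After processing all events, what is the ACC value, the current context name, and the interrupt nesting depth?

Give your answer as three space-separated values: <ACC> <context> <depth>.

Event 1 (EXEC): [MAIN] PC=0: INC 5 -> ACC=5
Event 2 (INT 0): INT 0 arrives: push (MAIN, PC=1), enter IRQ0 at PC=0 (depth now 1)
Event 3 (INT 0): INT 0 arrives: push (IRQ0, PC=0), enter IRQ0 at PC=0 (depth now 2)
Event 4 (EXEC): [IRQ0] PC=0: INC 4 -> ACC=9
Event 5 (EXEC): [IRQ0] PC=1: INC 3 -> ACC=12
Event 6 (EXEC): [IRQ0] PC=2: DEC 1 -> ACC=11
Event 7 (EXEC): [IRQ0] PC=3: IRET -> resume IRQ0 at PC=0 (depth now 1)
Event 8 (EXEC): [IRQ0] PC=0: INC 4 -> ACC=15
Event 9 (EXEC): [IRQ0] PC=1: INC 3 -> ACC=18
Event 10 (EXEC): [IRQ0] PC=2: DEC 1 -> ACC=17
Event 11 (EXEC): [IRQ0] PC=3: IRET -> resume MAIN at PC=1 (depth now 0)
Event 12 (EXEC): [MAIN] PC=1: INC 5 -> ACC=22
Event 13 (EXEC): [MAIN] PC=2: INC 1 -> ACC=23
Event 14 (INT 0): INT 0 arrives: push (MAIN, PC=3), enter IRQ0 at PC=0 (depth now 1)
Event 15 (EXEC): [IRQ0] PC=0: INC 4 -> ACC=27
Event 16 (EXEC): [IRQ0] PC=1: INC 3 -> ACC=30
Event 17 (EXEC): [IRQ0] PC=2: DEC 1 -> ACC=29
Event 18 (EXEC): [IRQ0] PC=3: IRET -> resume MAIN at PC=3 (depth now 0)
Event 19 (EXEC): [MAIN] PC=3: INC 4 -> ACC=33
Event 20 (EXEC): [MAIN] PC=4: HALT

Answer: 33 MAIN 0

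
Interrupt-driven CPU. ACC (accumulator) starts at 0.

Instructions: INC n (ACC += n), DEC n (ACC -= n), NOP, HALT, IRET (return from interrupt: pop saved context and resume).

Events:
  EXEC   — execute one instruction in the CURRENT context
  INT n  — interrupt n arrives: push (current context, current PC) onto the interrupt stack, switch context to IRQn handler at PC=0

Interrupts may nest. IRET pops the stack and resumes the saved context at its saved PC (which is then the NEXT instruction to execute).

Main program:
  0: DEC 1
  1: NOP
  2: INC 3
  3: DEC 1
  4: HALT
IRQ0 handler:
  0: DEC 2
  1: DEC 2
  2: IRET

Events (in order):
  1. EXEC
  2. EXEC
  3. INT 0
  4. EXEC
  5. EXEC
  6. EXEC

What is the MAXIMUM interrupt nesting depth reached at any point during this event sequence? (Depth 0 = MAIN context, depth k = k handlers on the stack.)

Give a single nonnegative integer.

Answer: 1

Derivation:
Event 1 (EXEC): [MAIN] PC=0: DEC 1 -> ACC=-1 [depth=0]
Event 2 (EXEC): [MAIN] PC=1: NOP [depth=0]
Event 3 (INT 0): INT 0 arrives: push (MAIN, PC=2), enter IRQ0 at PC=0 (depth now 1) [depth=1]
Event 4 (EXEC): [IRQ0] PC=0: DEC 2 -> ACC=-3 [depth=1]
Event 5 (EXEC): [IRQ0] PC=1: DEC 2 -> ACC=-5 [depth=1]
Event 6 (EXEC): [IRQ0] PC=2: IRET -> resume MAIN at PC=2 (depth now 0) [depth=0]
Max depth observed: 1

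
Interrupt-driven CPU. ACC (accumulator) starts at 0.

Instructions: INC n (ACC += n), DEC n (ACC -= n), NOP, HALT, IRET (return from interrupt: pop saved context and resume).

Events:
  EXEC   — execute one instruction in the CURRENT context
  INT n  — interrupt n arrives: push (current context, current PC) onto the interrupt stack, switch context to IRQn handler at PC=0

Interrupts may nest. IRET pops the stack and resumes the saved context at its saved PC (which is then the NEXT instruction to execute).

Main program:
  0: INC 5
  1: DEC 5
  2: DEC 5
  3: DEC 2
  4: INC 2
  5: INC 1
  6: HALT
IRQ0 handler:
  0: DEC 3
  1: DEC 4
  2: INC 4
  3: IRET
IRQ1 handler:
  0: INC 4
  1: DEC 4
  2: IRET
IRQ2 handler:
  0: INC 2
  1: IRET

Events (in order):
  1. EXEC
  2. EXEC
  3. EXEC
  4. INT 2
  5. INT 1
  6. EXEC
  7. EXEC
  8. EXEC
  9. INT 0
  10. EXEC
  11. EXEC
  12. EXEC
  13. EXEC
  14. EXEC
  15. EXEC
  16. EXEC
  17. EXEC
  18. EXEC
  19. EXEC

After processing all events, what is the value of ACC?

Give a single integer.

Event 1 (EXEC): [MAIN] PC=0: INC 5 -> ACC=5
Event 2 (EXEC): [MAIN] PC=1: DEC 5 -> ACC=0
Event 3 (EXEC): [MAIN] PC=2: DEC 5 -> ACC=-5
Event 4 (INT 2): INT 2 arrives: push (MAIN, PC=3), enter IRQ2 at PC=0 (depth now 1)
Event 5 (INT 1): INT 1 arrives: push (IRQ2, PC=0), enter IRQ1 at PC=0 (depth now 2)
Event 6 (EXEC): [IRQ1] PC=0: INC 4 -> ACC=-1
Event 7 (EXEC): [IRQ1] PC=1: DEC 4 -> ACC=-5
Event 8 (EXEC): [IRQ1] PC=2: IRET -> resume IRQ2 at PC=0 (depth now 1)
Event 9 (INT 0): INT 0 arrives: push (IRQ2, PC=0), enter IRQ0 at PC=0 (depth now 2)
Event 10 (EXEC): [IRQ0] PC=0: DEC 3 -> ACC=-8
Event 11 (EXEC): [IRQ0] PC=1: DEC 4 -> ACC=-12
Event 12 (EXEC): [IRQ0] PC=2: INC 4 -> ACC=-8
Event 13 (EXEC): [IRQ0] PC=3: IRET -> resume IRQ2 at PC=0 (depth now 1)
Event 14 (EXEC): [IRQ2] PC=0: INC 2 -> ACC=-6
Event 15 (EXEC): [IRQ2] PC=1: IRET -> resume MAIN at PC=3 (depth now 0)
Event 16 (EXEC): [MAIN] PC=3: DEC 2 -> ACC=-8
Event 17 (EXEC): [MAIN] PC=4: INC 2 -> ACC=-6
Event 18 (EXEC): [MAIN] PC=5: INC 1 -> ACC=-5
Event 19 (EXEC): [MAIN] PC=6: HALT

Answer: -5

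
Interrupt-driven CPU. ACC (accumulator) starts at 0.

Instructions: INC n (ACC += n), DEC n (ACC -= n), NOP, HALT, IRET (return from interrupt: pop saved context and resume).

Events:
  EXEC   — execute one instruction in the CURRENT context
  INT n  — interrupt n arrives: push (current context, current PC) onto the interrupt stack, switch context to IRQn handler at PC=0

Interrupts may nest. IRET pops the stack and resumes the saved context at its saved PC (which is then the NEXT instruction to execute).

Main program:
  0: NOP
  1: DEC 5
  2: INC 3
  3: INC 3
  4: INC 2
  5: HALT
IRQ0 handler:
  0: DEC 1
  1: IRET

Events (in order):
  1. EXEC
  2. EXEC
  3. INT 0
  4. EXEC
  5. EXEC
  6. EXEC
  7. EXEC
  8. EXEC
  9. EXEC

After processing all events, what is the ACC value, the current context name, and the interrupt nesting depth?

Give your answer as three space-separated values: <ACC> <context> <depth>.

Event 1 (EXEC): [MAIN] PC=0: NOP
Event 2 (EXEC): [MAIN] PC=1: DEC 5 -> ACC=-5
Event 3 (INT 0): INT 0 arrives: push (MAIN, PC=2), enter IRQ0 at PC=0 (depth now 1)
Event 4 (EXEC): [IRQ0] PC=0: DEC 1 -> ACC=-6
Event 5 (EXEC): [IRQ0] PC=1: IRET -> resume MAIN at PC=2 (depth now 0)
Event 6 (EXEC): [MAIN] PC=2: INC 3 -> ACC=-3
Event 7 (EXEC): [MAIN] PC=3: INC 3 -> ACC=0
Event 8 (EXEC): [MAIN] PC=4: INC 2 -> ACC=2
Event 9 (EXEC): [MAIN] PC=5: HALT

Answer: 2 MAIN 0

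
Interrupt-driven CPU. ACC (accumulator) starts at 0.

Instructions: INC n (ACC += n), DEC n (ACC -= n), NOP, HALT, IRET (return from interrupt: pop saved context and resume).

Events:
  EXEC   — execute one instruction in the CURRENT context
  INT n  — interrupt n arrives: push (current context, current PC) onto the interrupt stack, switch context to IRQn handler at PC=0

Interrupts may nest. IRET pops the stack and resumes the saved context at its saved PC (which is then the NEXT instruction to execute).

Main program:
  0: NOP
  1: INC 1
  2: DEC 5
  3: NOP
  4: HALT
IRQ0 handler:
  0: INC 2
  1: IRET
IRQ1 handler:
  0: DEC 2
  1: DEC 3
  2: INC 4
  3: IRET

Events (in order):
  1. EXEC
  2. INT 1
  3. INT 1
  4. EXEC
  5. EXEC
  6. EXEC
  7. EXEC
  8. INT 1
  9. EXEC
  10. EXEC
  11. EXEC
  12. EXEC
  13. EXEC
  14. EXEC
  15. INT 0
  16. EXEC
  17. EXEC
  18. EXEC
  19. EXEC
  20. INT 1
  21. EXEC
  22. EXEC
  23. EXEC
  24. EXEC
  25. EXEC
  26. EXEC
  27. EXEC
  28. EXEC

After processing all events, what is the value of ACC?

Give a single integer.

Answer: -6

Derivation:
Event 1 (EXEC): [MAIN] PC=0: NOP
Event 2 (INT 1): INT 1 arrives: push (MAIN, PC=1), enter IRQ1 at PC=0 (depth now 1)
Event 3 (INT 1): INT 1 arrives: push (IRQ1, PC=0), enter IRQ1 at PC=0 (depth now 2)
Event 4 (EXEC): [IRQ1] PC=0: DEC 2 -> ACC=-2
Event 5 (EXEC): [IRQ1] PC=1: DEC 3 -> ACC=-5
Event 6 (EXEC): [IRQ1] PC=2: INC 4 -> ACC=-1
Event 7 (EXEC): [IRQ1] PC=3: IRET -> resume IRQ1 at PC=0 (depth now 1)
Event 8 (INT 1): INT 1 arrives: push (IRQ1, PC=0), enter IRQ1 at PC=0 (depth now 2)
Event 9 (EXEC): [IRQ1] PC=0: DEC 2 -> ACC=-3
Event 10 (EXEC): [IRQ1] PC=1: DEC 3 -> ACC=-6
Event 11 (EXEC): [IRQ1] PC=2: INC 4 -> ACC=-2
Event 12 (EXEC): [IRQ1] PC=3: IRET -> resume IRQ1 at PC=0 (depth now 1)
Event 13 (EXEC): [IRQ1] PC=0: DEC 2 -> ACC=-4
Event 14 (EXEC): [IRQ1] PC=1: DEC 3 -> ACC=-7
Event 15 (INT 0): INT 0 arrives: push (IRQ1, PC=2), enter IRQ0 at PC=0 (depth now 2)
Event 16 (EXEC): [IRQ0] PC=0: INC 2 -> ACC=-5
Event 17 (EXEC): [IRQ0] PC=1: IRET -> resume IRQ1 at PC=2 (depth now 1)
Event 18 (EXEC): [IRQ1] PC=2: INC 4 -> ACC=-1
Event 19 (EXEC): [IRQ1] PC=3: IRET -> resume MAIN at PC=1 (depth now 0)
Event 20 (INT 1): INT 1 arrives: push (MAIN, PC=1), enter IRQ1 at PC=0 (depth now 1)
Event 21 (EXEC): [IRQ1] PC=0: DEC 2 -> ACC=-3
Event 22 (EXEC): [IRQ1] PC=1: DEC 3 -> ACC=-6
Event 23 (EXEC): [IRQ1] PC=2: INC 4 -> ACC=-2
Event 24 (EXEC): [IRQ1] PC=3: IRET -> resume MAIN at PC=1 (depth now 0)
Event 25 (EXEC): [MAIN] PC=1: INC 1 -> ACC=-1
Event 26 (EXEC): [MAIN] PC=2: DEC 5 -> ACC=-6
Event 27 (EXEC): [MAIN] PC=3: NOP
Event 28 (EXEC): [MAIN] PC=4: HALT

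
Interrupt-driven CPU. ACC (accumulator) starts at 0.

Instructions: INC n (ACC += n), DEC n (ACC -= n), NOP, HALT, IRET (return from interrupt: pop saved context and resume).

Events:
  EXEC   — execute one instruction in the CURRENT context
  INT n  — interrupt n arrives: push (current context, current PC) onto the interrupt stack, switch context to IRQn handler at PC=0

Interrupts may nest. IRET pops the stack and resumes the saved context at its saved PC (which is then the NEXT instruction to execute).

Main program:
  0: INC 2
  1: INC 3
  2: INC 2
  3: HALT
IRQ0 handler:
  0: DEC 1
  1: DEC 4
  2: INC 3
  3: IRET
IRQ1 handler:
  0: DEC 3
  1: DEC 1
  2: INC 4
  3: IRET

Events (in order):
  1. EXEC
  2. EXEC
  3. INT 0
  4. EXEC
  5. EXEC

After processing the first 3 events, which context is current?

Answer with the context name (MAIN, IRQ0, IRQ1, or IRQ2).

Answer: IRQ0

Derivation:
Event 1 (EXEC): [MAIN] PC=0: INC 2 -> ACC=2
Event 2 (EXEC): [MAIN] PC=1: INC 3 -> ACC=5
Event 3 (INT 0): INT 0 arrives: push (MAIN, PC=2), enter IRQ0 at PC=0 (depth now 1)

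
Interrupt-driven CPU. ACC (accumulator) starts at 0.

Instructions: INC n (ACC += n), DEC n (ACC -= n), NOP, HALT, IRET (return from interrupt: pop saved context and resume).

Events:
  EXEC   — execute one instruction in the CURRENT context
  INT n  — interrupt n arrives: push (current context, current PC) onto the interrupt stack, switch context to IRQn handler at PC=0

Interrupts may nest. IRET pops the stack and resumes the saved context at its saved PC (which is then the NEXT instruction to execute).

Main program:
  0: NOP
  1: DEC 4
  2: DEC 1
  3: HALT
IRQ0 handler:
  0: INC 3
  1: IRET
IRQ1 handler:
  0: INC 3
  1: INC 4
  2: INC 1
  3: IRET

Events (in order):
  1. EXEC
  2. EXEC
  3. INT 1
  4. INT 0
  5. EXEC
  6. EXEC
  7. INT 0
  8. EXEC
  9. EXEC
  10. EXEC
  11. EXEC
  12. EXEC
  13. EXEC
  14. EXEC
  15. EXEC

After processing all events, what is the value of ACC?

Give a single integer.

Event 1 (EXEC): [MAIN] PC=0: NOP
Event 2 (EXEC): [MAIN] PC=1: DEC 4 -> ACC=-4
Event 3 (INT 1): INT 1 arrives: push (MAIN, PC=2), enter IRQ1 at PC=0 (depth now 1)
Event 4 (INT 0): INT 0 arrives: push (IRQ1, PC=0), enter IRQ0 at PC=0 (depth now 2)
Event 5 (EXEC): [IRQ0] PC=0: INC 3 -> ACC=-1
Event 6 (EXEC): [IRQ0] PC=1: IRET -> resume IRQ1 at PC=0 (depth now 1)
Event 7 (INT 0): INT 0 arrives: push (IRQ1, PC=0), enter IRQ0 at PC=0 (depth now 2)
Event 8 (EXEC): [IRQ0] PC=0: INC 3 -> ACC=2
Event 9 (EXEC): [IRQ0] PC=1: IRET -> resume IRQ1 at PC=0 (depth now 1)
Event 10 (EXEC): [IRQ1] PC=0: INC 3 -> ACC=5
Event 11 (EXEC): [IRQ1] PC=1: INC 4 -> ACC=9
Event 12 (EXEC): [IRQ1] PC=2: INC 1 -> ACC=10
Event 13 (EXEC): [IRQ1] PC=3: IRET -> resume MAIN at PC=2 (depth now 0)
Event 14 (EXEC): [MAIN] PC=2: DEC 1 -> ACC=9
Event 15 (EXEC): [MAIN] PC=3: HALT

Answer: 9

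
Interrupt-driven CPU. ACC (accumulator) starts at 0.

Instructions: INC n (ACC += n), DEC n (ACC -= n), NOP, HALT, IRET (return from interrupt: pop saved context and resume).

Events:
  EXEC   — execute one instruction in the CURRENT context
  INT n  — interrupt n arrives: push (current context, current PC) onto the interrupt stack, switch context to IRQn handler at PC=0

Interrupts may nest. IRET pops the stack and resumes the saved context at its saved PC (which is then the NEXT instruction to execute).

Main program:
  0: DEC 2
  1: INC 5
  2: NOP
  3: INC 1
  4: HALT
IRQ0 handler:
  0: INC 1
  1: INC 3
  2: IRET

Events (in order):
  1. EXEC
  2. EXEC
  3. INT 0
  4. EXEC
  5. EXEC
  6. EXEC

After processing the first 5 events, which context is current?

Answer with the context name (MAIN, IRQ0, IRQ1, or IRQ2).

Event 1 (EXEC): [MAIN] PC=0: DEC 2 -> ACC=-2
Event 2 (EXEC): [MAIN] PC=1: INC 5 -> ACC=3
Event 3 (INT 0): INT 0 arrives: push (MAIN, PC=2), enter IRQ0 at PC=0 (depth now 1)
Event 4 (EXEC): [IRQ0] PC=0: INC 1 -> ACC=4
Event 5 (EXEC): [IRQ0] PC=1: INC 3 -> ACC=7

Answer: IRQ0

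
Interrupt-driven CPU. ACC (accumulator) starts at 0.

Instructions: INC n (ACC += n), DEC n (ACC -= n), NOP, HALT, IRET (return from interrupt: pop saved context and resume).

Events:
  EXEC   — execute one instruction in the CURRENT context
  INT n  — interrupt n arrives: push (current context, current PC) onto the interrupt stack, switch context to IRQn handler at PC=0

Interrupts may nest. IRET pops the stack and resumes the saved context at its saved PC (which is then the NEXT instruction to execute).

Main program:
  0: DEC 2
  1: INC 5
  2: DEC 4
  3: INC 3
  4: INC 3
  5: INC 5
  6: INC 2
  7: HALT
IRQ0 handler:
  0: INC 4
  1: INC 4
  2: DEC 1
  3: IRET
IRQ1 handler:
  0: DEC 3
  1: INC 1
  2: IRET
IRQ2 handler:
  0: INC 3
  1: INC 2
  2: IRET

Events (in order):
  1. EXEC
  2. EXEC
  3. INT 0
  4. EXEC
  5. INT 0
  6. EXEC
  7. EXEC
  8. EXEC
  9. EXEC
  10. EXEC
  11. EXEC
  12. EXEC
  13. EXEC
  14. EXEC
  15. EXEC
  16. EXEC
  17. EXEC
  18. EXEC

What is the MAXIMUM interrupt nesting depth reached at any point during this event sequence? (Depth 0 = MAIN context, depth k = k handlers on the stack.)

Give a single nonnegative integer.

Event 1 (EXEC): [MAIN] PC=0: DEC 2 -> ACC=-2 [depth=0]
Event 2 (EXEC): [MAIN] PC=1: INC 5 -> ACC=3 [depth=0]
Event 3 (INT 0): INT 0 arrives: push (MAIN, PC=2), enter IRQ0 at PC=0 (depth now 1) [depth=1]
Event 4 (EXEC): [IRQ0] PC=0: INC 4 -> ACC=7 [depth=1]
Event 5 (INT 0): INT 0 arrives: push (IRQ0, PC=1), enter IRQ0 at PC=0 (depth now 2) [depth=2]
Event 6 (EXEC): [IRQ0] PC=0: INC 4 -> ACC=11 [depth=2]
Event 7 (EXEC): [IRQ0] PC=1: INC 4 -> ACC=15 [depth=2]
Event 8 (EXEC): [IRQ0] PC=2: DEC 1 -> ACC=14 [depth=2]
Event 9 (EXEC): [IRQ0] PC=3: IRET -> resume IRQ0 at PC=1 (depth now 1) [depth=1]
Event 10 (EXEC): [IRQ0] PC=1: INC 4 -> ACC=18 [depth=1]
Event 11 (EXEC): [IRQ0] PC=2: DEC 1 -> ACC=17 [depth=1]
Event 12 (EXEC): [IRQ0] PC=3: IRET -> resume MAIN at PC=2 (depth now 0) [depth=0]
Event 13 (EXEC): [MAIN] PC=2: DEC 4 -> ACC=13 [depth=0]
Event 14 (EXEC): [MAIN] PC=3: INC 3 -> ACC=16 [depth=0]
Event 15 (EXEC): [MAIN] PC=4: INC 3 -> ACC=19 [depth=0]
Event 16 (EXEC): [MAIN] PC=5: INC 5 -> ACC=24 [depth=0]
Event 17 (EXEC): [MAIN] PC=6: INC 2 -> ACC=26 [depth=0]
Event 18 (EXEC): [MAIN] PC=7: HALT [depth=0]
Max depth observed: 2

Answer: 2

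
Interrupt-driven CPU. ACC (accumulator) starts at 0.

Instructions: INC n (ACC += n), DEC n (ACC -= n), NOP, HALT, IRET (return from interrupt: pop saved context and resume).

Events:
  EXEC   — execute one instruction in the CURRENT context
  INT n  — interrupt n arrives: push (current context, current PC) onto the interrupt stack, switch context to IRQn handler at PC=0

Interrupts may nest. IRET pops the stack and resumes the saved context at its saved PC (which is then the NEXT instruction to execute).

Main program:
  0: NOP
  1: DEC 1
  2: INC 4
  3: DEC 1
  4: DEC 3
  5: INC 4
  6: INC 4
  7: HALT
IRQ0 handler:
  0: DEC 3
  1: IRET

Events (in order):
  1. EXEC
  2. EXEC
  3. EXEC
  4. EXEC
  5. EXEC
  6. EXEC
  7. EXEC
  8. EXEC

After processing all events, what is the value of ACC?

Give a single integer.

Event 1 (EXEC): [MAIN] PC=0: NOP
Event 2 (EXEC): [MAIN] PC=1: DEC 1 -> ACC=-1
Event 3 (EXEC): [MAIN] PC=2: INC 4 -> ACC=3
Event 4 (EXEC): [MAIN] PC=3: DEC 1 -> ACC=2
Event 5 (EXEC): [MAIN] PC=4: DEC 3 -> ACC=-1
Event 6 (EXEC): [MAIN] PC=5: INC 4 -> ACC=3
Event 7 (EXEC): [MAIN] PC=6: INC 4 -> ACC=7
Event 8 (EXEC): [MAIN] PC=7: HALT

Answer: 7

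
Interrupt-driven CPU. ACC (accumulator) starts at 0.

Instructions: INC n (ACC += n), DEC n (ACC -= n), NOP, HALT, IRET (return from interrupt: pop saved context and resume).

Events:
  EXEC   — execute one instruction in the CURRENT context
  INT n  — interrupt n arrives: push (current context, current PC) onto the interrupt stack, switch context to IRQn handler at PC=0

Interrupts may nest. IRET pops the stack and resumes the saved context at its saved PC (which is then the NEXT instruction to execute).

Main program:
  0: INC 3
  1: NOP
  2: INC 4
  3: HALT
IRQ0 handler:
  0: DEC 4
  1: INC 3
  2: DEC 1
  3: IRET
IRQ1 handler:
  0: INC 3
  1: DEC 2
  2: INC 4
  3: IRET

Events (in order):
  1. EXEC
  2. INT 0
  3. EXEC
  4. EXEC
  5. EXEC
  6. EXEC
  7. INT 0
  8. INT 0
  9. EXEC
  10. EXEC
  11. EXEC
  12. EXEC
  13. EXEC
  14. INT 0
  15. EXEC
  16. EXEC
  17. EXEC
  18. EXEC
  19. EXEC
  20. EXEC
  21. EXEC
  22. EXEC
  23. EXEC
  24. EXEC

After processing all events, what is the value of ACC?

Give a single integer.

Answer: -1

Derivation:
Event 1 (EXEC): [MAIN] PC=0: INC 3 -> ACC=3
Event 2 (INT 0): INT 0 arrives: push (MAIN, PC=1), enter IRQ0 at PC=0 (depth now 1)
Event 3 (EXEC): [IRQ0] PC=0: DEC 4 -> ACC=-1
Event 4 (EXEC): [IRQ0] PC=1: INC 3 -> ACC=2
Event 5 (EXEC): [IRQ0] PC=2: DEC 1 -> ACC=1
Event 6 (EXEC): [IRQ0] PC=3: IRET -> resume MAIN at PC=1 (depth now 0)
Event 7 (INT 0): INT 0 arrives: push (MAIN, PC=1), enter IRQ0 at PC=0 (depth now 1)
Event 8 (INT 0): INT 0 arrives: push (IRQ0, PC=0), enter IRQ0 at PC=0 (depth now 2)
Event 9 (EXEC): [IRQ0] PC=0: DEC 4 -> ACC=-3
Event 10 (EXEC): [IRQ0] PC=1: INC 3 -> ACC=0
Event 11 (EXEC): [IRQ0] PC=2: DEC 1 -> ACC=-1
Event 12 (EXEC): [IRQ0] PC=3: IRET -> resume IRQ0 at PC=0 (depth now 1)
Event 13 (EXEC): [IRQ0] PC=0: DEC 4 -> ACC=-5
Event 14 (INT 0): INT 0 arrives: push (IRQ0, PC=1), enter IRQ0 at PC=0 (depth now 2)
Event 15 (EXEC): [IRQ0] PC=0: DEC 4 -> ACC=-9
Event 16 (EXEC): [IRQ0] PC=1: INC 3 -> ACC=-6
Event 17 (EXEC): [IRQ0] PC=2: DEC 1 -> ACC=-7
Event 18 (EXEC): [IRQ0] PC=3: IRET -> resume IRQ0 at PC=1 (depth now 1)
Event 19 (EXEC): [IRQ0] PC=1: INC 3 -> ACC=-4
Event 20 (EXEC): [IRQ0] PC=2: DEC 1 -> ACC=-5
Event 21 (EXEC): [IRQ0] PC=3: IRET -> resume MAIN at PC=1 (depth now 0)
Event 22 (EXEC): [MAIN] PC=1: NOP
Event 23 (EXEC): [MAIN] PC=2: INC 4 -> ACC=-1
Event 24 (EXEC): [MAIN] PC=3: HALT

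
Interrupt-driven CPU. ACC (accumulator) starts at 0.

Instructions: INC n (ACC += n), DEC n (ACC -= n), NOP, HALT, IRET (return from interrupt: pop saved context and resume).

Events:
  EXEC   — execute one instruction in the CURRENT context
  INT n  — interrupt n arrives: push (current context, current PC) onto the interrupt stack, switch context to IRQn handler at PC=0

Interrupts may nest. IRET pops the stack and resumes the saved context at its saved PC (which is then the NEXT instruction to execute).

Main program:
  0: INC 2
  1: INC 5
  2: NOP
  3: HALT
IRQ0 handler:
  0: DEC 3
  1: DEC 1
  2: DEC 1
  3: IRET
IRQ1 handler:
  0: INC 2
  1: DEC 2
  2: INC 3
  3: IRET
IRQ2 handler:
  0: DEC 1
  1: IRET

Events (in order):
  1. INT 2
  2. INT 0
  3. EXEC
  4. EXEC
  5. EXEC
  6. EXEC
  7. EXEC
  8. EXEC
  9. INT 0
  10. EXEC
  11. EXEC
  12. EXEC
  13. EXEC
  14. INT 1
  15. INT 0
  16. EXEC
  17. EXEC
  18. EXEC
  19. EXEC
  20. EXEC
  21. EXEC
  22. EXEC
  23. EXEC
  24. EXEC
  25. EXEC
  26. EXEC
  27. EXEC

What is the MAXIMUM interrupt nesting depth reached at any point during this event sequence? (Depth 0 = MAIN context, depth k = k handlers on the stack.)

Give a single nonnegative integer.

Event 1 (INT 2): INT 2 arrives: push (MAIN, PC=0), enter IRQ2 at PC=0 (depth now 1) [depth=1]
Event 2 (INT 0): INT 0 arrives: push (IRQ2, PC=0), enter IRQ0 at PC=0 (depth now 2) [depth=2]
Event 3 (EXEC): [IRQ0] PC=0: DEC 3 -> ACC=-3 [depth=2]
Event 4 (EXEC): [IRQ0] PC=1: DEC 1 -> ACC=-4 [depth=2]
Event 5 (EXEC): [IRQ0] PC=2: DEC 1 -> ACC=-5 [depth=2]
Event 6 (EXEC): [IRQ0] PC=3: IRET -> resume IRQ2 at PC=0 (depth now 1) [depth=1]
Event 7 (EXEC): [IRQ2] PC=0: DEC 1 -> ACC=-6 [depth=1]
Event 8 (EXEC): [IRQ2] PC=1: IRET -> resume MAIN at PC=0 (depth now 0) [depth=0]
Event 9 (INT 0): INT 0 arrives: push (MAIN, PC=0), enter IRQ0 at PC=0 (depth now 1) [depth=1]
Event 10 (EXEC): [IRQ0] PC=0: DEC 3 -> ACC=-9 [depth=1]
Event 11 (EXEC): [IRQ0] PC=1: DEC 1 -> ACC=-10 [depth=1]
Event 12 (EXEC): [IRQ0] PC=2: DEC 1 -> ACC=-11 [depth=1]
Event 13 (EXEC): [IRQ0] PC=3: IRET -> resume MAIN at PC=0 (depth now 0) [depth=0]
Event 14 (INT 1): INT 1 arrives: push (MAIN, PC=0), enter IRQ1 at PC=0 (depth now 1) [depth=1]
Event 15 (INT 0): INT 0 arrives: push (IRQ1, PC=0), enter IRQ0 at PC=0 (depth now 2) [depth=2]
Event 16 (EXEC): [IRQ0] PC=0: DEC 3 -> ACC=-14 [depth=2]
Event 17 (EXEC): [IRQ0] PC=1: DEC 1 -> ACC=-15 [depth=2]
Event 18 (EXEC): [IRQ0] PC=2: DEC 1 -> ACC=-16 [depth=2]
Event 19 (EXEC): [IRQ0] PC=3: IRET -> resume IRQ1 at PC=0 (depth now 1) [depth=1]
Event 20 (EXEC): [IRQ1] PC=0: INC 2 -> ACC=-14 [depth=1]
Event 21 (EXEC): [IRQ1] PC=1: DEC 2 -> ACC=-16 [depth=1]
Event 22 (EXEC): [IRQ1] PC=2: INC 3 -> ACC=-13 [depth=1]
Event 23 (EXEC): [IRQ1] PC=3: IRET -> resume MAIN at PC=0 (depth now 0) [depth=0]
Event 24 (EXEC): [MAIN] PC=0: INC 2 -> ACC=-11 [depth=0]
Event 25 (EXEC): [MAIN] PC=1: INC 5 -> ACC=-6 [depth=0]
Event 26 (EXEC): [MAIN] PC=2: NOP [depth=0]
Event 27 (EXEC): [MAIN] PC=3: HALT [depth=0]
Max depth observed: 2

Answer: 2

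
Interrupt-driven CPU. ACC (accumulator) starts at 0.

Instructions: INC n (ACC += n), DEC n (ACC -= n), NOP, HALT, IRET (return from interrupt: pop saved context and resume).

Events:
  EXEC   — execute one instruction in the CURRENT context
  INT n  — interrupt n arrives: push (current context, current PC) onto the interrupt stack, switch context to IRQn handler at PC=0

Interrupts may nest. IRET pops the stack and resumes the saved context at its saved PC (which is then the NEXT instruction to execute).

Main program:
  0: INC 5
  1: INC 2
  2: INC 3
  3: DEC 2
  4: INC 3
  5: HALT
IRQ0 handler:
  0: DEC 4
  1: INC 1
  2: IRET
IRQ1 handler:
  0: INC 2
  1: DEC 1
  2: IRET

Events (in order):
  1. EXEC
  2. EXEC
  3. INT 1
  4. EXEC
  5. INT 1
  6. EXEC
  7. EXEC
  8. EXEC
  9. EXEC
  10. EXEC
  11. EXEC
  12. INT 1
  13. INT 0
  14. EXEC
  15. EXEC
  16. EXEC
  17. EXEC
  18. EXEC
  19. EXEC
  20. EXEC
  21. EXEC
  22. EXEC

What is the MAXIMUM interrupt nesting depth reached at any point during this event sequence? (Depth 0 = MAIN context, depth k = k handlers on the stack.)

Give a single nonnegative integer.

Answer: 2

Derivation:
Event 1 (EXEC): [MAIN] PC=0: INC 5 -> ACC=5 [depth=0]
Event 2 (EXEC): [MAIN] PC=1: INC 2 -> ACC=7 [depth=0]
Event 3 (INT 1): INT 1 arrives: push (MAIN, PC=2), enter IRQ1 at PC=0 (depth now 1) [depth=1]
Event 4 (EXEC): [IRQ1] PC=0: INC 2 -> ACC=9 [depth=1]
Event 5 (INT 1): INT 1 arrives: push (IRQ1, PC=1), enter IRQ1 at PC=0 (depth now 2) [depth=2]
Event 6 (EXEC): [IRQ1] PC=0: INC 2 -> ACC=11 [depth=2]
Event 7 (EXEC): [IRQ1] PC=1: DEC 1 -> ACC=10 [depth=2]
Event 8 (EXEC): [IRQ1] PC=2: IRET -> resume IRQ1 at PC=1 (depth now 1) [depth=1]
Event 9 (EXEC): [IRQ1] PC=1: DEC 1 -> ACC=9 [depth=1]
Event 10 (EXEC): [IRQ1] PC=2: IRET -> resume MAIN at PC=2 (depth now 0) [depth=0]
Event 11 (EXEC): [MAIN] PC=2: INC 3 -> ACC=12 [depth=0]
Event 12 (INT 1): INT 1 arrives: push (MAIN, PC=3), enter IRQ1 at PC=0 (depth now 1) [depth=1]
Event 13 (INT 0): INT 0 arrives: push (IRQ1, PC=0), enter IRQ0 at PC=0 (depth now 2) [depth=2]
Event 14 (EXEC): [IRQ0] PC=0: DEC 4 -> ACC=8 [depth=2]
Event 15 (EXEC): [IRQ0] PC=1: INC 1 -> ACC=9 [depth=2]
Event 16 (EXEC): [IRQ0] PC=2: IRET -> resume IRQ1 at PC=0 (depth now 1) [depth=1]
Event 17 (EXEC): [IRQ1] PC=0: INC 2 -> ACC=11 [depth=1]
Event 18 (EXEC): [IRQ1] PC=1: DEC 1 -> ACC=10 [depth=1]
Event 19 (EXEC): [IRQ1] PC=2: IRET -> resume MAIN at PC=3 (depth now 0) [depth=0]
Event 20 (EXEC): [MAIN] PC=3: DEC 2 -> ACC=8 [depth=0]
Event 21 (EXEC): [MAIN] PC=4: INC 3 -> ACC=11 [depth=0]
Event 22 (EXEC): [MAIN] PC=5: HALT [depth=0]
Max depth observed: 2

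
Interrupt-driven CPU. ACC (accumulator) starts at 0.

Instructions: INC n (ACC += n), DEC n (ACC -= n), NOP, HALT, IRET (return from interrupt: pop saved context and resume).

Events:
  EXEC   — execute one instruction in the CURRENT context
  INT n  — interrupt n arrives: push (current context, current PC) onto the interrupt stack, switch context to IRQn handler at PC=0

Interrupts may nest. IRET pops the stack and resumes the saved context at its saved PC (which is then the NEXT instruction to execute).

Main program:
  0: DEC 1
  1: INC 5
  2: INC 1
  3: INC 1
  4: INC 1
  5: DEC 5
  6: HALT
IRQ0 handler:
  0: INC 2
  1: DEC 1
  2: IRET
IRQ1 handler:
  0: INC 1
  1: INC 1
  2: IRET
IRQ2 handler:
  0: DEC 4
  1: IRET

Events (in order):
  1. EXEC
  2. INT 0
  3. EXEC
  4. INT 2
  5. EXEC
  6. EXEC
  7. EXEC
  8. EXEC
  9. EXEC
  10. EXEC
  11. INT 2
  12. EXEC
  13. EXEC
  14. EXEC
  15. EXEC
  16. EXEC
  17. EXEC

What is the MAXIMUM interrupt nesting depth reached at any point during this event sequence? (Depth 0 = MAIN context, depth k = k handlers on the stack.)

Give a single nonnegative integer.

Answer: 2

Derivation:
Event 1 (EXEC): [MAIN] PC=0: DEC 1 -> ACC=-1 [depth=0]
Event 2 (INT 0): INT 0 arrives: push (MAIN, PC=1), enter IRQ0 at PC=0 (depth now 1) [depth=1]
Event 3 (EXEC): [IRQ0] PC=0: INC 2 -> ACC=1 [depth=1]
Event 4 (INT 2): INT 2 arrives: push (IRQ0, PC=1), enter IRQ2 at PC=0 (depth now 2) [depth=2]
Event 5 (EXEC): [IRQ2] PC=0: DEC 4 -> ACC=-3 [depth=2]
Event 6 (EXEC): [IRQ2] PC=1: IRET -> resume IRQ0 at PC=1 (depth now 1) [depth=1]
Event 7 (EXEC): [IRQ0] PC=1: DEC 1 -> ACC=-4 [depth=1]
Event 8 (EXEC): [IRQ0] PC=2: IRET -> resume MAIN at PC=1 (depth now 0) [depth=0]
Event 9 (EXEC): [MAIN] PC=1: INC 5 -> ACC=1 [depth=0]
Event 10 (EXEC): [MAIN] PC=2: INC 1 -> ACC=2 [depth=0]
Event 11 (INT 2): INT 2 arrives: push (MAIN, PC=3), enter IRQ2 at PC=0 (depth now 1) [depth=1]
Event 12 (EXEC): [IRQ2] PC=0: DEC 4 -> ACC=-2 [depth=1]
Event 13 (EXEC): [IRQ2] PC=1: IRET -> resume MAIN at PC=3 (depth now 0) [depth=0]
Event 14 (EXEC): [MAIN] PC=3: INC 1 -> ACC=-1 [depth=0]
Event 15 (EXEC): [MAIN] PC=4: INC 1 -> ACC=0 [depth=0]
Event 16 (EXEC): [MAIN] PC=5: DEC 5 -> ACC=-5 [depth=0]
Event 17 (EXEC): [MAIN] PC=6: HALT [depth=0]
Max depth observed: 2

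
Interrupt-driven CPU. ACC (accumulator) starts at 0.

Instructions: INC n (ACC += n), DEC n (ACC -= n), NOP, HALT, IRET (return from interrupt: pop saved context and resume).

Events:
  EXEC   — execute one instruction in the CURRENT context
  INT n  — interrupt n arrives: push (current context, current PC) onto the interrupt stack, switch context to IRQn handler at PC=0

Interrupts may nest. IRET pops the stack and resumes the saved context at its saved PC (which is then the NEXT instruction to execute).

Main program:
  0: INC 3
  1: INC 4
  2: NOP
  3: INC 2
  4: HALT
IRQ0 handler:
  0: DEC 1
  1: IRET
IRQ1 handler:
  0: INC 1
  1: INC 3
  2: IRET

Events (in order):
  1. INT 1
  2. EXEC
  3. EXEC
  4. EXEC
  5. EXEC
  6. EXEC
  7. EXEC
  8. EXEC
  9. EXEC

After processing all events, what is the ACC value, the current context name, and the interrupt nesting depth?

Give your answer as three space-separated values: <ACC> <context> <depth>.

Event 1 (INT 1): INT 1 arrives: push (MAIN, PC=0), enter IRQ1 at PC=0 (depth now 1)
Event 2 (EXEC): [IRQ1] PC=0: INC 1 -> ACC=1
Event 3 (EXEC): [IRQ1] PC=1: INC 3 -> ACC=4
Event 4 (EXEC): [IRQ1] PC=2: IRET -> resume MAIN at PC=0 (depth now 0)
Event 5 (EXEC): [MAIN] PC=0: INC 3 -> ACC=7
Event 6 (EXEC): [MAIN] PC=1: INC 4 -> ACC=11
Event 7 (EXEC): [MAIN] PC=2: NOP
Event 8 (EXEC): [MAIN] PC=3: INC 2 -> ACC=13
Event 9 (EXEC): [MAIN] PC=4: HALT

Answer: 13 MAIN 0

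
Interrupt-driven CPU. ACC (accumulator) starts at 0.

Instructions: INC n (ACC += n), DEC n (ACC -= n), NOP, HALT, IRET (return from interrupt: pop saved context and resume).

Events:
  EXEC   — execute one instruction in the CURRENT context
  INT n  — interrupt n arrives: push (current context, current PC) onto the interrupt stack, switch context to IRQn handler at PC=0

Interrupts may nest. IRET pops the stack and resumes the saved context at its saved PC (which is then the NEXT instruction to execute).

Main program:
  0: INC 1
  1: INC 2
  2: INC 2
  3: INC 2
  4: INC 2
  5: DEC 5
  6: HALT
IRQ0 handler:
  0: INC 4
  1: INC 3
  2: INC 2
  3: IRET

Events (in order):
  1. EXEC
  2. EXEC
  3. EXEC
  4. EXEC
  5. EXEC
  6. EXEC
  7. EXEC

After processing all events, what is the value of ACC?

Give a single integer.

Answer: 4

Derivation:
Event 1 (EXEC): [MAIN] PC=0: INC 1 -> ACC=1
Event 2 (EXEC): [MAIN] PC=1: INC 2 -> ACC=3
Event 3 (EXEC): [MAIN] PC=2: INC 2 -> ACC=5
Event 4 (EXEC): [MAIN] PC=3: INC 2 -> ACC=7
Event 5 (EXEC): [MAIN] PC=4: INC 2 -> ACC=9
Event 6 (EXEC): [MAIN] PC=5: DEC 5 -> ACC=4
Event 7 (EXEC): [MAIN] PC=6: HALT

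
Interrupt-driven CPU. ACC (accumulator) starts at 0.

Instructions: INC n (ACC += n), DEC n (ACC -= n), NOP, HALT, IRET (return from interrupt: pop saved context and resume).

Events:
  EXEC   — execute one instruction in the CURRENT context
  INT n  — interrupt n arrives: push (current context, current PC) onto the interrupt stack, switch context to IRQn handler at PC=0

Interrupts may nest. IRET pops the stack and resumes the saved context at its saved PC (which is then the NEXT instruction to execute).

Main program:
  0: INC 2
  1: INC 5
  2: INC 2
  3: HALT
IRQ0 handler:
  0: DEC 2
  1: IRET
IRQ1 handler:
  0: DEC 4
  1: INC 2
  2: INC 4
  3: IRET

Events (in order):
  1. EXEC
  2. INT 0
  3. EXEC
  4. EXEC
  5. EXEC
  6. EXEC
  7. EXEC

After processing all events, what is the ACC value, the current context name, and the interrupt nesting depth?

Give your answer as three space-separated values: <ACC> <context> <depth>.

Event 1 (EXEC): [MAIN] PC=0: INC 2 -> ACC=2
Event 2 (INT 0): INT 0 arrives: push (MAIN, PC=1), enter IRQ0 at PC=0 (depth now 1)
Event 3 (EXEC): [IRQ0] PC=0: DEC 2 -> ACC=0
Event 4 (EXEC): [IRQ0] PC=1: IRET -> resume MAIN at PC=1 (depth now 0)
Event 5 (EXEC): [MAIN] PC=1: INC 5 -> ACC=5
Event 6 (EXEC): [MAIN] PC=2: INC 2 -> ACC=7
Event 7 (EXEC): [MAIN] PC=3: HALT

Answer: 7 MAIN 0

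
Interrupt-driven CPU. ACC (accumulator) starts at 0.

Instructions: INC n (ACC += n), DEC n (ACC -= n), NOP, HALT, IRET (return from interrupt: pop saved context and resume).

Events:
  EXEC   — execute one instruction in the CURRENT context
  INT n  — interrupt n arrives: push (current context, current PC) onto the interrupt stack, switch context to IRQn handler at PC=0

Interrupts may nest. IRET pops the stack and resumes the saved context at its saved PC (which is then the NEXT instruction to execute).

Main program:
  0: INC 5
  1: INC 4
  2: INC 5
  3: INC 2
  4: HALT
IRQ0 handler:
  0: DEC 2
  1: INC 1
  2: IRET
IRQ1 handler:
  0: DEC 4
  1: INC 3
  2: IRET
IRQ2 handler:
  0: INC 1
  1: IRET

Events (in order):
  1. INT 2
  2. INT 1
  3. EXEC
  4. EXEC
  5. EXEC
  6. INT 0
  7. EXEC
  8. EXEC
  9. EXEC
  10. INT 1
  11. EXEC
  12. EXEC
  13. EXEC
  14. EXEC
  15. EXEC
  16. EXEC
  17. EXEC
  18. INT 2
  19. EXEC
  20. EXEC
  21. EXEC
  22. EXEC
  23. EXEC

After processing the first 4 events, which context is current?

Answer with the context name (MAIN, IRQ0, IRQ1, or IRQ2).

Event 1 (INT 2): INT 2 arrives: push (MAIN, PC=0), enter IRQ2 at PC=0 (depth now 1)
Event 2 (INT 1): INT 1 arrives: push (IRQ2, PC=0), enter IRQ1 at PC=0 (depth now 2)
Event 3 (EXEC): [IRQ1] PC=0: DEC 4 -> ACC=-4
Event 4 (EXEC): [IRQ1] PC=1: INC 3 -> ACC=-1

Answer: IRQ1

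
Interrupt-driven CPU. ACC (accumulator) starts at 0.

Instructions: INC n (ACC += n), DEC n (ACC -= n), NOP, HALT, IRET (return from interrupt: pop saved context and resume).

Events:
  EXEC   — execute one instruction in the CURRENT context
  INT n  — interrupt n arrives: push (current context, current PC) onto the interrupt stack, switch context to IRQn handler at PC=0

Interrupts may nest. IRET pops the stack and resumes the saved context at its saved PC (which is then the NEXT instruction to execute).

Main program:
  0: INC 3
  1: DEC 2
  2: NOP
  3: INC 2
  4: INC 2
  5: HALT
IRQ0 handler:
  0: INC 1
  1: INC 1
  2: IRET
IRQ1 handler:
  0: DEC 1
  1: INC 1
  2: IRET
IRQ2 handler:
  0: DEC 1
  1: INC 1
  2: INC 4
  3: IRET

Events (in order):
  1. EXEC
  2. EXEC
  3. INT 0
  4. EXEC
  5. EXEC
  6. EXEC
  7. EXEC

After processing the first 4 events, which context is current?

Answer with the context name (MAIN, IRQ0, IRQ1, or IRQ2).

Event 1 (EXEC): [MAIN] PC=0: INC 3 -> ACC=3
Event 2 (EXEC): [MAIN] PC=1: DEC 2 -> ACC=1
Event 3 (INT 0): INT 0 arrives: push (MAIN, PC=2), enter IRQ0 at PC=0 (depth now 1)
Event 4 (EXEC): [IRQ0] PC=0: INC 1 -> ACC=2

Answer: IRQ0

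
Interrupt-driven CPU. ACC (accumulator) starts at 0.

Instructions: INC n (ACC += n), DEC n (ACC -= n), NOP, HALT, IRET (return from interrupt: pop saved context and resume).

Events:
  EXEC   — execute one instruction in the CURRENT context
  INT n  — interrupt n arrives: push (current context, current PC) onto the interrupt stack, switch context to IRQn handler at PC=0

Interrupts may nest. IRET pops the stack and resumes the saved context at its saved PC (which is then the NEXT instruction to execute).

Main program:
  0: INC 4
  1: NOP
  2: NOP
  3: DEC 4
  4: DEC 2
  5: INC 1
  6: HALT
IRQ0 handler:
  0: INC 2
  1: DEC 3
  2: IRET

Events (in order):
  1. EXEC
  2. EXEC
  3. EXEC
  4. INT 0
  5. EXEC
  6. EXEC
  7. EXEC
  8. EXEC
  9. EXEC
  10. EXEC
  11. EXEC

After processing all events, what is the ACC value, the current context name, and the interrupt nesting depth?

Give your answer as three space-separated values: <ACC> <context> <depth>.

Answer: -2 MAIN 0

Derivation:
Event 1 (EXEC): [MAIN] PC=0: INC 4 -> ACC=4
Event 2 (EXEC): [MAIN] PC=1: NOP
Event 3 (EXEC): [MAIN] PC=2: NOP
Event 4 (INT 0): INT 0 arrives: push (MAIN, PC=3), enter IRQ0 at PC=0 (depth now 1)
Event 5 (EXEC): [IRQ0] PC=0: INC 2 -> ACC=6
Event 6 (EXEC): [IRQ0] PC=1: DEC 3 -> ACC=3
Event 7 (EXEC): [IRQ0] PC=2: IRET -> resume MAIN at PC=3 (depth now 0)
Event 8 (EXEC): [MAIN] PC=3: DEC 4 -> ACC=-1
Event 9 (EXEC): [MAIN] PC=4: DEC 2 -> ACC=-3
Event 10 (EXEC): [MAIN] PC=5: INC 1 -> ACC=-2
Event 11 (EXEC): [MAIN] PC=6: HALT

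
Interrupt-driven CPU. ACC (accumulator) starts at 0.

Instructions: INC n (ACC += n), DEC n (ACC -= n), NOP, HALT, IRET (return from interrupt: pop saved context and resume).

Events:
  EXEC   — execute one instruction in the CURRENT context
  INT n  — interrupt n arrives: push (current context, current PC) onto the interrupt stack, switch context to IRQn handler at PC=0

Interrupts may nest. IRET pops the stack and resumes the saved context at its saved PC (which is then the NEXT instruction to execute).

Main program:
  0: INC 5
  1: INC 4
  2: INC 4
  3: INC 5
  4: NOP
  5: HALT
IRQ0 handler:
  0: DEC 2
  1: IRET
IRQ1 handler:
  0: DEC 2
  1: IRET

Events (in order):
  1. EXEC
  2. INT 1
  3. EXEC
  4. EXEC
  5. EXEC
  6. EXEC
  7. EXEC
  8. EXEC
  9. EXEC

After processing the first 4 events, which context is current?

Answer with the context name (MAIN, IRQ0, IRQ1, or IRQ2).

Event 1 (EXEC): [MAIN] PC=0: INC 5 -> ACC=5
Event 2 (INT 1): INT 1 arrives: push (MAIN, PC=1), enter IRQ1 at PC=0 (depth now 1)
Event 3 (EXEC): [IRQ1] PC=0: DEC 2 -> ACC=3
Event 4 (EXEC): [IRQ1] PC=1: IRET -> resume MAIN at PC=1 (depth now 0)

Answer: MAIN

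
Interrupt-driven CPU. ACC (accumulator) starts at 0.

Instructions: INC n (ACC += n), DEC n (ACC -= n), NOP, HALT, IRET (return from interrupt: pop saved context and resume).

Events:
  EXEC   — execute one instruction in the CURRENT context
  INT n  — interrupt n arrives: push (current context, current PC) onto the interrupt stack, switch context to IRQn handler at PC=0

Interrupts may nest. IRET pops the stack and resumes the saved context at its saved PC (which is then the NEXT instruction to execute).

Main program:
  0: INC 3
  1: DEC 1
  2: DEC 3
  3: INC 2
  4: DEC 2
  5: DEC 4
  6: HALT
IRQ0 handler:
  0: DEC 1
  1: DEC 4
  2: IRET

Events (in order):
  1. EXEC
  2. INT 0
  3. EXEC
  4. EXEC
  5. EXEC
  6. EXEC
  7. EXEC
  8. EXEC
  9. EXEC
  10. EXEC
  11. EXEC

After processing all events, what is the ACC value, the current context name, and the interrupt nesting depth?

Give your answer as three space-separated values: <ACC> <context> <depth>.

Event 1 (EXEC): [MAIN] PC=0: INC 3 -> ACC=3
Event 2 (INT 0): INT 0 arrives: push (MAIN, PC=1), enter IRQ0 at PC=0 (depth now 1)
Event 3 (EXEC): [IRQ0] PC=0: DEC 1 -> ACC=2
Event 4 (EXEC): [IRQ0] PC=1: DEC 4 -> ACC=-2
Event 5 (EXEC): [IRQ0] PC=2: IRET -> resume MAIN at PC=1 (depth now 0)
Event 6 (EXEC): [MAIN] PC=1: DEC 1 -> ACC=-3
Event 7 (EXEC): [MAIN] PC=2: DEC 3 -> ACC=-6
Event 8 (EXEC): [MAIN] PC=3: INC 2 -> ACC=-4
Event 9 (EXEC): [MAIN] PC=4: DEC 2 -> ACC=-6
Event 10 (EXEC): [MAIN] PC=5: DEC 4 -> ACC=-10
Event 11 (EXEC): [MAIN] PC=6: HALT

Answer: -10 MAIN 0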